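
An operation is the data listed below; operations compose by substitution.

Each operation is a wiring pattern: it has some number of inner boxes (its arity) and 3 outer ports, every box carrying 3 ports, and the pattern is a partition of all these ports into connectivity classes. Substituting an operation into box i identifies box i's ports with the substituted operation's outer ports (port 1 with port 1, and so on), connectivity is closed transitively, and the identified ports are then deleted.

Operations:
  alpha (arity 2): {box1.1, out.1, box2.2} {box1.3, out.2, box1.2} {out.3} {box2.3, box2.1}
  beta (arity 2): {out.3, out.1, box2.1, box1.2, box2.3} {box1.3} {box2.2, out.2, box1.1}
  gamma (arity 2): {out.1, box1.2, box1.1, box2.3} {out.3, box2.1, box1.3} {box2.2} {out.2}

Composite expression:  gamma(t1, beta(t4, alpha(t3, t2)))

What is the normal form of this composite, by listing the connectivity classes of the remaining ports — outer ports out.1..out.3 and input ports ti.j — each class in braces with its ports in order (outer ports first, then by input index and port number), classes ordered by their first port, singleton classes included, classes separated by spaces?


Substituting into gamma glues patterns; closure does the rest.
the subtree at alpha composes to {out.1, t2.2, t3.1} {out.2, t3.2, t3.3} {out.3} {t2.1, t2.3} on (t3, t2); out.j = own outer ports
the subtree at beta composes to {out.1, out.3, t2.2, t3.1, t4.2} {out.2, t3.2, t3.3, t4.1} {t2.1, t2.3} {t4.3} on (t4, t3, t2); out.j = own outer ports
the subtree at gamma composes to {out.1, out.3, t1.1, t1.2, t1.3, t2.2, t3.1, t4.2} {out.2} {t2.1, t2.3} {t3.2, t3.3, t4.1} {t4.3} on (t1, t4, t3, t2); out.j = own outer ports

{out.1, out.3, t1.1, t1.2, t1.3, t2.2, t3.1, t4.2} {out.2} {t2.1, t2.3} {t3.2, t3.3, t4.1} {t4.3}


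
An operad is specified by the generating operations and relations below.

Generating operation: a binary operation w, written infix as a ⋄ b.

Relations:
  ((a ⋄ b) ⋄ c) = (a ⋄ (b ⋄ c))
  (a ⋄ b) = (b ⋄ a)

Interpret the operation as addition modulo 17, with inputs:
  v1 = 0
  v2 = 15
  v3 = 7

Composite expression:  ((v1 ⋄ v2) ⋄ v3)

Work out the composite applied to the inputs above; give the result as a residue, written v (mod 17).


5 (mod 17)

(v1 ⋄ v2) = 15
((v1 ⋄ v2) ⋄ v3) = 5


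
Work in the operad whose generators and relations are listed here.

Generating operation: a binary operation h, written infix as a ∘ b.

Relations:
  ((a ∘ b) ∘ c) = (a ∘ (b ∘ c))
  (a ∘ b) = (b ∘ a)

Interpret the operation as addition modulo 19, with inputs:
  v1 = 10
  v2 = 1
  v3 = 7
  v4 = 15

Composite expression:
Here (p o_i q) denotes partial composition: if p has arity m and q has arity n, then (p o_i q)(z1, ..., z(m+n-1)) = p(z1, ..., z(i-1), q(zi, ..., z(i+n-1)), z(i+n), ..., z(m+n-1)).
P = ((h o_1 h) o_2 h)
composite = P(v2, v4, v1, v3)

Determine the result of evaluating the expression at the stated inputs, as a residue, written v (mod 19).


14 (mod 19)

(v4 ∘ v1) = 6
(v2 ∘ (v4 ∘ v1)) = 7
((v2 ∘ (v4 ∘ v1)) ∘ v3) = 14


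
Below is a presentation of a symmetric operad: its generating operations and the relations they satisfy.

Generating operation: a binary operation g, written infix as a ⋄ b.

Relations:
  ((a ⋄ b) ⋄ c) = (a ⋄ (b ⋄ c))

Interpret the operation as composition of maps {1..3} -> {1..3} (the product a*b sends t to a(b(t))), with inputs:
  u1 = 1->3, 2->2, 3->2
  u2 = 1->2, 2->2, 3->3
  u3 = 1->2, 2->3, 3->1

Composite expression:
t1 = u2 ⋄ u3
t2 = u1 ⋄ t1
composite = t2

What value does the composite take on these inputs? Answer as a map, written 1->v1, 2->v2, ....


1->2, 2->2, 3->2

(u2 ⋄ u3) = 1->2, 2->3, 3->2
(u1 ⋄ (u2 ⋄ u3)) = 1->2, 2->2, 3->2


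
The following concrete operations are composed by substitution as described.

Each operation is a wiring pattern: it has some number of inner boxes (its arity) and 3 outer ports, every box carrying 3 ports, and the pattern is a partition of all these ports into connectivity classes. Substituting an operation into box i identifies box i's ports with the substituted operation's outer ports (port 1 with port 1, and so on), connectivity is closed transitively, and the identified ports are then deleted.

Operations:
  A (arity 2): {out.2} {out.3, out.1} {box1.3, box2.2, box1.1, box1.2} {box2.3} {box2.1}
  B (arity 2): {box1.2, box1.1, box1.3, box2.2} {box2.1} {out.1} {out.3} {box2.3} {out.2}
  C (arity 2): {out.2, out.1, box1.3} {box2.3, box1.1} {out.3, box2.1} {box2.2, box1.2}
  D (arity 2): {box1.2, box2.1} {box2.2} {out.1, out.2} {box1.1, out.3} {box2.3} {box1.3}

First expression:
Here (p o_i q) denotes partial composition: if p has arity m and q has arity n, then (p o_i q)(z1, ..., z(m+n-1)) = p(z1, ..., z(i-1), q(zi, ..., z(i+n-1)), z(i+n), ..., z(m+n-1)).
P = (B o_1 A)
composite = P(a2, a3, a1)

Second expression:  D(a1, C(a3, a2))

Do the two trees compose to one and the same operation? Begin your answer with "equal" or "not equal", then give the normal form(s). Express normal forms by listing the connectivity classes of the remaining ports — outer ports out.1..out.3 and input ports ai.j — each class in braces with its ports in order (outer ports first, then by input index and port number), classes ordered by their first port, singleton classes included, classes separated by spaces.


In normal form, the first expression is {out.1} {out.2} {out.3} {a1.1} {a1.2} {a1.3} {a2.1, a2.2, a2.3, a3.2} {a3.1} {a3.3}
In normal form, the second expression is {out.1, out.2} {out.3, a1.1} {a1.2, a3.3} {a1.3} {a2.1} {a2.2, a3.2} {a2.3, a3.1}
They disagree, so not equal.

not equal; first: {out.1} {out.2} {out.3} {a1.1} {a1.2} {a1.3} {a2.1, a2.2, a2.3, a3.2} {a3.1} {a3.3}; second: {out.1, out.2} {out.3, a1.1} {a1.2, a3.3} {a1.3} {a2.1} {a2.2, a3.2} {a2.3, a3.1}


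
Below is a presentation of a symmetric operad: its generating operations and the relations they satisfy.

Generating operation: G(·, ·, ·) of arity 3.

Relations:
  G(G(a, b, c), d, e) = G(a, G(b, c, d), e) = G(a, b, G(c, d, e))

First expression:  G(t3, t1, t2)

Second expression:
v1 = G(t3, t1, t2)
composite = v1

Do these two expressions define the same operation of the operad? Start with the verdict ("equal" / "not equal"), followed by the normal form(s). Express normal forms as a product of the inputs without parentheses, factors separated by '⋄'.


Reducing the first expression gives t3 ⋄ t1 ⋄ t2
Reducing the second expression gives t3 ⋄ t1 ⋄ t2
The forms coincide; equal.

equal; the common form is t3 ⋄ t1 ⋄ t2


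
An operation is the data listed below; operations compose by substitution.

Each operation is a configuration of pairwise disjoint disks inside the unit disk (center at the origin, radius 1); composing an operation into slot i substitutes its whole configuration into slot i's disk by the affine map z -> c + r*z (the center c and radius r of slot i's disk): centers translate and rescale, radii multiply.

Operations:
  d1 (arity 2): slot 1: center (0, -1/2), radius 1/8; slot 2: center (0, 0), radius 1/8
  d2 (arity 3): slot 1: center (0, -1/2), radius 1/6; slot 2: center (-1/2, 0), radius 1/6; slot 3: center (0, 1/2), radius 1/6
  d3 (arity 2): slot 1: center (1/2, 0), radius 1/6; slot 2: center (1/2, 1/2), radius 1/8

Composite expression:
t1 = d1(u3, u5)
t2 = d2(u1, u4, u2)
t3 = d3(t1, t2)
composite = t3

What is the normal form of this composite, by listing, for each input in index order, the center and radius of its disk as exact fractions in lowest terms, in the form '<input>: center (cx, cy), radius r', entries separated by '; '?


Affine substitution under d3: radii multiply and u-centers shift.
input u3: applying the 2 nested substitutions gives center (1/2, -1/12), radius 1/48
input u5: applying the 2 nested substitutions gives center (1/2, 0), radius 1/48
input u1: applying the 2 nested substitutions gives center (1/2, 7/16), radius 1/48
input u4: applying the 2 nested substitutions gives center (7/16, 1/2), radius 1/48
input u2: applying the 2 nested substitutions gives center (1/2, 9/16), radius 1/48

u1: center (1/2, 7/16), radius 1/48; u2: center (1/2, 9/16), radius 1/48; u3: center (1/2, -1/12), radius 1/48; u4: center (7/16, 1/2), radius 1/48; u5: center (1/2, 0), radius 1/48


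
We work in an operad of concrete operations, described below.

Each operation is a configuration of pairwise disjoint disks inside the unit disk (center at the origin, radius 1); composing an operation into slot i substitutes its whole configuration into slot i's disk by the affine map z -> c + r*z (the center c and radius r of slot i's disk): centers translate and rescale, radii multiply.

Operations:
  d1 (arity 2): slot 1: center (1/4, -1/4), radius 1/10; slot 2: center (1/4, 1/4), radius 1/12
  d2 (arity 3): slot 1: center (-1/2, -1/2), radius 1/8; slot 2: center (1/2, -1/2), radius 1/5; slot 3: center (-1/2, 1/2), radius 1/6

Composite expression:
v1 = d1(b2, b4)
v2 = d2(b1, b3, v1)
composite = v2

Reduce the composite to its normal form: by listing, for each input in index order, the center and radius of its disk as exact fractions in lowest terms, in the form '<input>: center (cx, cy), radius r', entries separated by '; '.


b1: center (-1/2, -1/2), radius 1/8; b2: center (-11/24, 11/24), radius 1/60; b3: center (1/2, -1/2), radius 1/5; b4: center (-11/24, 13/24), radius 1/72

Follow each b-input down from d2: c' goes to c + r*c', radius to r*r'.
b1 passes through 1 substitution, ending at center (-1/2, -1/2), radius 1/8
b3 passes through 1 substitution, ending at center (1/2, -1/2), radius 1/5
b2 passes through 2 substitutions, ending at center (-11/24, 11/24), radius 1/60
b4 passes through 2 substitutions, ending at center (-11/24, 13/24), radius 1/72


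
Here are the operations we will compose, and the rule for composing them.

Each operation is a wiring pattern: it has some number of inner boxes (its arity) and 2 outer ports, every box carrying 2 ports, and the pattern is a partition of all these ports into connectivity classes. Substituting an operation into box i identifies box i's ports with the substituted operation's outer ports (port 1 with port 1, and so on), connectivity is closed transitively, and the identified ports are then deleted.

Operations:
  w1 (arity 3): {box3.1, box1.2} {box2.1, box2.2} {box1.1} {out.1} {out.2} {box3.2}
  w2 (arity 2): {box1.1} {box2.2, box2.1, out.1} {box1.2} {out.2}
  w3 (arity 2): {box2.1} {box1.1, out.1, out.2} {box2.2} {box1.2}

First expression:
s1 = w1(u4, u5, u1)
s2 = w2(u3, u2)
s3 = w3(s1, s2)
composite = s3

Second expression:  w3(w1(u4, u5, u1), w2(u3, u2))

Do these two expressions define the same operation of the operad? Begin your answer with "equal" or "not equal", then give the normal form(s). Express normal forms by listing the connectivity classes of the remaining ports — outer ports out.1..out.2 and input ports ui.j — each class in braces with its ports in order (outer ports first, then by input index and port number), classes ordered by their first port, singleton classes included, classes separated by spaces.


equal: each reduces to {out.1, out.2} {u1.1, u4.2} {u1.2} {u2.1, u2.2} {u3.1} {u3.2} {u4.1} {u5.1, u5.2}

The first expression reduces to {out.1, out.2} {u1.1, u4.2} {u1.2} {u2.1, u2.2} {u3.1} {u3.2} {u4.1} {u5.1, u5.2}
The second expression reduces to {out.1, out.2} {u1.1, u4.2} {u1.2} {u2.1, u2.2} {u3.1} {u3.2} {u4.1} {u5.1, u5.2}
Both agree, so they are equal.


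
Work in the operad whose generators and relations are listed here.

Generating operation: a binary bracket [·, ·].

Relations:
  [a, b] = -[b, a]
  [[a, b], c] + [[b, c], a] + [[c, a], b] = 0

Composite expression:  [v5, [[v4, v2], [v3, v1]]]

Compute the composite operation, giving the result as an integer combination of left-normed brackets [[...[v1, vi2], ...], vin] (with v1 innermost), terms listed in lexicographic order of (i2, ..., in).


[[[[v1, v3], v2], v4], v5] - [[[[v1, v3], v4], v2], v5]


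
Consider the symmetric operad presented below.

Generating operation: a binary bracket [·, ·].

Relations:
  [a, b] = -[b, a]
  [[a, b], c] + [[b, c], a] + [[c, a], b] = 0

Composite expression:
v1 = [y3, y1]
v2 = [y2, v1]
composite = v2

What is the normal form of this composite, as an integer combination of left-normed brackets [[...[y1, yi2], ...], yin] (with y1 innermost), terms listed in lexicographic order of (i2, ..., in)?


[[y1, y3], y2]

Left-normed coefficients sit on the y1-initial expansion words.
Composite bracket: [y2, [y3, y1]]
Full expansion: 4 signed words from ab - ba (2^2 = 4).
Words beginning with y1 determine it all:
  from y1y3y2, sign +1: term +[[y1, y3], y2]


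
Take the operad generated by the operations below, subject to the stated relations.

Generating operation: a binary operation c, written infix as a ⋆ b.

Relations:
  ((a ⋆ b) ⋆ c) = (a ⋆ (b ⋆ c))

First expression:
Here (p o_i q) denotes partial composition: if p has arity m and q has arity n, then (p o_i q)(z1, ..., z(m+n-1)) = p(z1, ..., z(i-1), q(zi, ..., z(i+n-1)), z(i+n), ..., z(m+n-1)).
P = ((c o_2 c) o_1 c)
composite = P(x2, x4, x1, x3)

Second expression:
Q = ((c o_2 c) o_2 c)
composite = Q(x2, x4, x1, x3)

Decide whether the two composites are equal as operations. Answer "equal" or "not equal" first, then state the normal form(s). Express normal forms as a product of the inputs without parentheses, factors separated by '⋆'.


The first expression, normalized: x2 ⋆ x4 ⋆ x1 ⋆ x3
The second expression, normalized: x2 ⋆ x4 ⋆ x1 ⋆ x3
The forms coincide; equal.

equal: each reduces to x2 ⋆ x4 ⋆ x1 ⋆ x3


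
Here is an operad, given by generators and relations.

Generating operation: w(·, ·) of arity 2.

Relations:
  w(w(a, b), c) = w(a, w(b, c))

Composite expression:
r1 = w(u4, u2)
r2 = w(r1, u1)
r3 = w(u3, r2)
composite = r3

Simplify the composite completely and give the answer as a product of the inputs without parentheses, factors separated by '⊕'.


Associativity of w dissolves the nesting; only the u-input order survives.
w(u4, u2) reduces to u4 ⊕ u2
w(w(u4, u2), u1) reduces to u4 ⊕ u2 ⊕ u1
w(u3, w(w(u4, u2), u1)) reduces to u3 ⊕ u4 ⊕ u2 ⊕ u1

u3 ⊕ u4 ⊕ u2 ⊕ u1


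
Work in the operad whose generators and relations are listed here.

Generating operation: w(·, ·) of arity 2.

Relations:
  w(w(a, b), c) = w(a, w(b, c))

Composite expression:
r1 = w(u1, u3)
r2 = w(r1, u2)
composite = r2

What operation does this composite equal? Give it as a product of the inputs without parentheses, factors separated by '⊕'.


Under associativity of w, the answer is the u's in reading order.
w(u1, u3) reduces to u1 ⊕ u3
w(w(u1, u3), u2) reduces to u1 ⊕ u3 ⊕ u2

u1 ⊕ u3 ⊕ u2


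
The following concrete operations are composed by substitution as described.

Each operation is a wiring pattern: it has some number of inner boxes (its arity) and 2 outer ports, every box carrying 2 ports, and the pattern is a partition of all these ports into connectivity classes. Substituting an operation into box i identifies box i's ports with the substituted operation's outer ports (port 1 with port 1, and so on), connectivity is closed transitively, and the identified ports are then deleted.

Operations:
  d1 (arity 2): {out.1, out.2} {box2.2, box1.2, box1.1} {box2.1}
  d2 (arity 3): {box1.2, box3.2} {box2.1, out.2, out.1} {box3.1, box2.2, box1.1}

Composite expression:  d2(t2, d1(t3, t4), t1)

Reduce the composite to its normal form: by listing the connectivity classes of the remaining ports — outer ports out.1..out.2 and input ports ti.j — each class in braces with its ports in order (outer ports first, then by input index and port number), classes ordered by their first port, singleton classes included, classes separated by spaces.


After gluing at d2, chains via deleted ports link the t-ports.
through d1, on inputs (t3, t4): {out.1, out.2} {t3.1, t3.2, t4.2} {t4.1} (out.j = stage outer ports)
through d2, on inputs (t2, t3, t4, t1): {out.1, out.2, t1.1, t2.1} {t1.2, t2.2} {t3.1, t3.2, t4.2} {t4.1} (out.j = stage outer ports)

{out.1, out.2, t1.1, t2.1} {t1.2, t2.2} {t3.1, t3.2, t4.2} {t4.1}


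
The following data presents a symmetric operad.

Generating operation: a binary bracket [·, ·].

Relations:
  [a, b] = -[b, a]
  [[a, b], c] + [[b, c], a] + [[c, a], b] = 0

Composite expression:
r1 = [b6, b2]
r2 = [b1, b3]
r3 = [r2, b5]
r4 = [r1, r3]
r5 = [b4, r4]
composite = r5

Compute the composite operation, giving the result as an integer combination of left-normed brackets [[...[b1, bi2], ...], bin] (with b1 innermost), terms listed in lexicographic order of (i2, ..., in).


-[[[[[b1, b3], b5], b2], b6], b4] + [[[[[b1, b3], b5], b6], b2], b4]

Antisymmetry and Jacobi reduce to b1-anchored left-normed brackets.
Composite bracket: [b4, [[b6, b2], [[b1, b3], b5]]]
Under [a, b] = ab - ba we get 32 signed associative words (2^5 = 32).
Only words starting with b1 matter:
  word b1b3b5b2b6b4 has sign -1, contributing -[[[[[b1, b3], b5], b2], b6], b4]
  word b1b3b5b6b2b4 has sign +1, contributing +[[[[[b1, b3], b5], b6], b2], b4]


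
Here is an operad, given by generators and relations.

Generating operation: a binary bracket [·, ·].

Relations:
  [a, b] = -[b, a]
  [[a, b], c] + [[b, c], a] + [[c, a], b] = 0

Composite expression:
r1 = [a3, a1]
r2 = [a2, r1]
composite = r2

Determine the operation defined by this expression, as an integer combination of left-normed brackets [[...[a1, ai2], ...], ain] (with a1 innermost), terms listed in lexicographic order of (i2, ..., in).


[[a1, a3], a2]

Antisymmetry and Jacobi reduce to a1-anchored left-normed brackets.
Composite bracket: [a2, [a3, a1]]
Each bracket splits as ab - ba, giving 4 signed words (2^2 = 4).
Only words starting with a1 matter:
  from a1a3a2, sign +1: term +[[a1, a3], a2]


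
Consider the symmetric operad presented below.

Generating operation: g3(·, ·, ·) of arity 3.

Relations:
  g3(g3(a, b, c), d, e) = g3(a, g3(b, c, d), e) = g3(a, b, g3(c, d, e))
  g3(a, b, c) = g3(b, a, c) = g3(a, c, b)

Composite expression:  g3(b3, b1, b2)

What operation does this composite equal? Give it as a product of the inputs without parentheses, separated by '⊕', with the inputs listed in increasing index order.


b1 ⊕ b2 ⊕ b3

Key point: g3 commutes, so take the b-inputs in any fixed order.
g3(b3, b1, b2) unparenthesizes to b3 ⊕ b1 ⊕ b2
the factors in increasing index order: b1 ⊕ b2 ⊕ b3


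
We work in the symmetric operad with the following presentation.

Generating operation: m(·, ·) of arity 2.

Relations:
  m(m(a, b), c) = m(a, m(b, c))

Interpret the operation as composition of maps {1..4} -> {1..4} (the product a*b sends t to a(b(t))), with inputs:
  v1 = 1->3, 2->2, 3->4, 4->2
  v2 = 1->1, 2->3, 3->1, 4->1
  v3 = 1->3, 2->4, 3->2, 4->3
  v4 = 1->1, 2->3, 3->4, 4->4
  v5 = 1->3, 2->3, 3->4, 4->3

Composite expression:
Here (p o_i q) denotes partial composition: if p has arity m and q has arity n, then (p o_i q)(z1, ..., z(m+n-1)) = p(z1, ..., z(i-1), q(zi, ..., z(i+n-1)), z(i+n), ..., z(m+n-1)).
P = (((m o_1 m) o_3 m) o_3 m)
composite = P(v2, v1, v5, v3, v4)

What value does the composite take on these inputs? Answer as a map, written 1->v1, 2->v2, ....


1->3, 2->1, 3->3, 4->3

m(v2, v1) = 1->1, 2->3, 3->1, 4->3
m(v5, v3) = 1->4, 2->3, 3->3, 4->4
m(m(v5, v3), v4) = 1->4, 2->3, 3->4, 4->4
m(m(v2, v1), m(m(v5, v3), v4)) = 1->3, 2->1, 3->3, 4->3


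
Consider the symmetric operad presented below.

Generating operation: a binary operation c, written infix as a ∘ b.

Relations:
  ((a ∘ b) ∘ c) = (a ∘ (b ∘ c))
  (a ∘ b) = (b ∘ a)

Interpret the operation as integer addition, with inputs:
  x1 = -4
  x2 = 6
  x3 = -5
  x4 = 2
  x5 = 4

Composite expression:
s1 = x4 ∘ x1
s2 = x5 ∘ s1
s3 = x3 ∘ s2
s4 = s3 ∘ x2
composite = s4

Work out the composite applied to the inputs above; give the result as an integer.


3

(x4 ∘ x1) = -2
(x5 ∘ (x4 ∘ x1)) = 2
(x3 ∘ (x5 ∘ (x4 ∘ x1))) = -3
((x3 ∘ (x5 ∘ (x4 ∘ x1))) ∘ x2) = 3


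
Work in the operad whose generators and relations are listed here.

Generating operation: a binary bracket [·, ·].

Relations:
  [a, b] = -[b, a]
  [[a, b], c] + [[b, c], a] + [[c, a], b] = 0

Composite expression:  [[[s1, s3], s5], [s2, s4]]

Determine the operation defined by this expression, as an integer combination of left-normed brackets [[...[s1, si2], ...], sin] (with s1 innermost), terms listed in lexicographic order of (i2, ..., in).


In the tensor algebra, words opening s1 carry the s1-anchored form.
Composite bracket: [[[s1, s3], s5], [s2, s4]]
Under [a, b] = ab - ba we get 16 signed associative words (2^4 = 16).
Only words starting with s1 matter:
  sign of s1s3s5s2s4 is +1, so it contributes +[[[[s1, s3], s5], s2], s4]
  sign of s1s3s5s4s2 is -1, so it contributes -[[[[s1, s3], s5], s4], s2]

[[[[s1, s3], s5], s2], s4] - [[[[s1, s3], s5], s4], s2]


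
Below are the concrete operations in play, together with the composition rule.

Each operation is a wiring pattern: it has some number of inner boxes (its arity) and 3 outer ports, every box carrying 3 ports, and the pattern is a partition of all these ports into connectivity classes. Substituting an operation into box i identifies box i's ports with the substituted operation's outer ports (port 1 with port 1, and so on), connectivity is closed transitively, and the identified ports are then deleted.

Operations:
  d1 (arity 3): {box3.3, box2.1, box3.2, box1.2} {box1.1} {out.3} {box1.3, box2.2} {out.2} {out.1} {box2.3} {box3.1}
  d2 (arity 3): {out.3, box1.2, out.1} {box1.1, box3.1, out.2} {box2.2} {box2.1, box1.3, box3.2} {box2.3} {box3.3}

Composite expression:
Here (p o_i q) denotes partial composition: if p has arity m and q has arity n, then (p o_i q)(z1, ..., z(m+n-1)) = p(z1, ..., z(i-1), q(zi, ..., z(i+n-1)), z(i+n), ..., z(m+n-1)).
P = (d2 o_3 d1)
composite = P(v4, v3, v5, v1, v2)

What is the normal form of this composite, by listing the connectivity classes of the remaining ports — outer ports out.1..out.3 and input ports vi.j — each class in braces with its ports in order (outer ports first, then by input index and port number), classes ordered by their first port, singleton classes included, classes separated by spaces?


{out.1, out.3, v4.2} {out.2, v4.1} {v1.1, v2.2, v2.3, v5.2} {v1.2, v5.3} {v1.3} {v2.1} {v3.1, v4.3} {v3.2} {v3.3} {v5.1}

Reachability decides: close wires over d2-identified ports.
the subtree at d1 composes to {out.1} {out.2} {out.3} {v1.1, v2.2, v2.3, v5.2} {v1.2, v5.3} {v1.3} {v2.1} {v5.1} on (v5, v1, v2); out.j = own outer ports
the subtree at d2 composes to {out.1, out.3, v4.2} {out.2, v4.1} {v1.1, v2.2, v2.3, v5.2} {v1.2, v5.3} {v1.3} {v2.1} {v3.1, v4.3} {v3.2} {v3.3} {v5.1} on (v4, v3, v5, v1, v2); out.j = own outer ports


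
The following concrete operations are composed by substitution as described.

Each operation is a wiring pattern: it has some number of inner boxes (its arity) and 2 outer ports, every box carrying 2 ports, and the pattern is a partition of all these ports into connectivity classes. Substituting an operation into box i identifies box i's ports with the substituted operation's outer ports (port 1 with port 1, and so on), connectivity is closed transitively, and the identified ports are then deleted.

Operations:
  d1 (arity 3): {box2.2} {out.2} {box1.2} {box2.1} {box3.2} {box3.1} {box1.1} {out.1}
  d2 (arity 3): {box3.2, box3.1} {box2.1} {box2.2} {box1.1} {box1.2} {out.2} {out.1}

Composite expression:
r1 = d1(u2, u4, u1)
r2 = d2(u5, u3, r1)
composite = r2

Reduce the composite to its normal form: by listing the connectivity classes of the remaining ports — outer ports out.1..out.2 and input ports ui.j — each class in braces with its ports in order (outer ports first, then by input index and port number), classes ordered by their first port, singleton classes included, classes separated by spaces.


After gluing at d2, chains via deleted ports link the u-ports.
d1 over (u2, u4, u1) gives {out.1} {out.2} {u1.1} {u1.2} {u2.1} {u2.2} {u4.1} {u4.2}, out.j being that stage's outer ports
d2 over (u5, u3, u2, u4, u1) gives {out.1} {out.2} {u1.1} {u1.2} {u2.1} {u2.2} {u3.1} {u3.2} {u4.1} {u4.2} {u5.1} {u5.2}, out.j being that stage's outer ports

{out.1} {out.2} {u1.1} {u1.2} {u2.1} {u2.2} {u3.1} {u3.2} {u4.1} {u4.2} {u5.1} {u5.2}


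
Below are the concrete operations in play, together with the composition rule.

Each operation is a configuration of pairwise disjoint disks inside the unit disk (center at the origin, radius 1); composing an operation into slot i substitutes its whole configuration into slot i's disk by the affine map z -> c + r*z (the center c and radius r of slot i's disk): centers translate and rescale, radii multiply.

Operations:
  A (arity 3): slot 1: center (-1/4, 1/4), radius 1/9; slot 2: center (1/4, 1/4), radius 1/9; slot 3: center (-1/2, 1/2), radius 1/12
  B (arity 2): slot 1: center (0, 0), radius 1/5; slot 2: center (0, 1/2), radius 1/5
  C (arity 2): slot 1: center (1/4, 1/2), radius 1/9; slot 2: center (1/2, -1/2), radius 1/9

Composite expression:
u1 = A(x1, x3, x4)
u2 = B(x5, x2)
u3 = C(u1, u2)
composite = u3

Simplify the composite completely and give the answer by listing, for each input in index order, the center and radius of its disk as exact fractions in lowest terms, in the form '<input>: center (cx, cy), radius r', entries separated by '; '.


Only the slot chain above each x matters under C; compose those maps.
x1: after 2 affine steps, its disk has center (2/9, 19/36), radius 1/81
x3: after 2 affine steps, its disk has center (5/18, 19/36), radius 1/81
x4: after 2 affine steps, its disk has center (7/36, 5/9), radius 1/108
x5: after 2 affine steps, its disk has center (1/2, -1/2), radius 1/45
x2: after 2 affine steps, its disk has center (1/2, -4/9), radius 1/45

x1: center (2/9, 19/36), radius 1/81; x2: center (1/2, -4/9), radius 1/45; x3: center (5/18, 19/36), radius 1/81; x4: center (7/36, 5/9), radius 1/108; x5: center (1/2, -1/2), radius 1/45


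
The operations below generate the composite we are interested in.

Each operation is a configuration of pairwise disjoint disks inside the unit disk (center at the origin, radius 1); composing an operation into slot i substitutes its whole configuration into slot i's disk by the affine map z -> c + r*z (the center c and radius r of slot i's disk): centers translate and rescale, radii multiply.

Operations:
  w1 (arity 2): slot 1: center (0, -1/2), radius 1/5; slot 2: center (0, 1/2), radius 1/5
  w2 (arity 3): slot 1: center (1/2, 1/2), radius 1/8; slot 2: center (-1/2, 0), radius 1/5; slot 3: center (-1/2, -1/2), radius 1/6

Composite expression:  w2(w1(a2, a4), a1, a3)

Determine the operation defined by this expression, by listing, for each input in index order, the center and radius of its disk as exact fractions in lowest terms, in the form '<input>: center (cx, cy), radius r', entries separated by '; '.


Below w2, radii multiply path by path; the a-disk centers shift.
a2: after 2 affine steps, its disk has center (1/2, 7/16), radius 1/40
a4: after 2 affine steps, its disk has center (1/2, 9/16), radius 1/40
a1: after 1 affine step, its disk has center (-1/2, 0), radius 1/5
a3: after 1 affine step, its disk has center (-1/2, -1/2), radius 1/6

a1: center (-1/2, 0), radius 1/5; a2: center (1/2, 7/16), radius 1/40; a3: center (-1/2, -1/2), radius 1/6; a4: center (1/2, 9/16), radius 1/40


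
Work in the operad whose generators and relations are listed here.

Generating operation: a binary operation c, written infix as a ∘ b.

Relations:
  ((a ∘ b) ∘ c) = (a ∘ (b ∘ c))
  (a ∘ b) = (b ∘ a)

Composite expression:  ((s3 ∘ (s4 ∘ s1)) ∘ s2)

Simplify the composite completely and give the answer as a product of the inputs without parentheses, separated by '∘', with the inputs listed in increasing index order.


s1 ∘ s2 ∘ s3 ∘ s4

Shape and order are irrelevant to c; the s-input set decides.
(s4 ∘ s1) unparenthesizes to s4 ∘ s1
(s3 ∘ (s4 ∘ s1)) unparenthesizes to s3 ∘ s4 ∘ s1
((s3 ∘ (s4 ∘ s1)) ∘ s2) unparenthesizes to s3 ∘ s4 ∘ s1 ∘ s2
putting the inputs in ascending order: s1 ∘ s2 ∘ s3 ∘ s4


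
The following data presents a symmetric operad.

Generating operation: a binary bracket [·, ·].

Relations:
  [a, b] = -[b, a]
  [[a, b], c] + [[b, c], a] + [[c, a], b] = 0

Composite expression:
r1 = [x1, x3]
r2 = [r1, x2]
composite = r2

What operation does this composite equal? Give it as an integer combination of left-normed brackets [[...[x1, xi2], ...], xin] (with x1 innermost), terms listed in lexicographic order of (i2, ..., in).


In the tensor algebra, words opening x1 carry the x1-anchored form.
Composite bracket: [[x1, x3], x2]
Under [a, b] = ab - ba we get 4 signed associative words (2^2 = 4).
Words beginning with x1 determine it all:
  x1x3x2 appears with sign +1, giving the term +[[x1, x3], x2]

[[x1, x3], x2]


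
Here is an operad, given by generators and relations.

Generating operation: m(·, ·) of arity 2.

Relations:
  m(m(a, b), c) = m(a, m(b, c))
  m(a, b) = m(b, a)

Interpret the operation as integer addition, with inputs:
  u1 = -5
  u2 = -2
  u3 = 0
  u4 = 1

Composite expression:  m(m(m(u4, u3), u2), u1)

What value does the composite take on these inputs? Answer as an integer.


-6

m(u4, u3) = 1
m(m(u4, u3), u2) = -1
m(m(m(u4, u3), u2), u1) = -6


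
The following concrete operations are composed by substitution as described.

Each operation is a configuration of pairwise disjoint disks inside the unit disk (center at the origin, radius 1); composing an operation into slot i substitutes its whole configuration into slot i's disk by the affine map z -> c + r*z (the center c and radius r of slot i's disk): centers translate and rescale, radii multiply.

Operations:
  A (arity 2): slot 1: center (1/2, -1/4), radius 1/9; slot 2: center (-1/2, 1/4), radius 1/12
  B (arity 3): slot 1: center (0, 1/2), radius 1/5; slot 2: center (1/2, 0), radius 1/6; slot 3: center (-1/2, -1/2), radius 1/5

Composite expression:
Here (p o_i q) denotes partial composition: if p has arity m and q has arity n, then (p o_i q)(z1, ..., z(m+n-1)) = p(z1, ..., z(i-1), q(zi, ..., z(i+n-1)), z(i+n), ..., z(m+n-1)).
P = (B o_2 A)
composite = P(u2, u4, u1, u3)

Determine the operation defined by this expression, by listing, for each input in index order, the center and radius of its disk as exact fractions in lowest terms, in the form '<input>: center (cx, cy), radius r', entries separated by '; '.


u1: center (5/12, 1/24), radius 1/72; u2: center (0, 1/2), radius 1/5; u3: center (-1/2, -1/2), radius 1/5; u4: center (7/12, -1/24), radius 1/54

Follow each u-input down from B: c' goes to c + r*c', radius to r*r'.
tracing u2 down its 1-map path: center (0, 1/2), radius 1/5
tracing u4 down its 2-map path: center (7/12, -1/24), radius 1/54
tracing u1 down its 2-map path: center (5/12, 1/24), radius 1/72
tracing u3 down its 1-map path: center (-1/2, -1/2), radius 1/5


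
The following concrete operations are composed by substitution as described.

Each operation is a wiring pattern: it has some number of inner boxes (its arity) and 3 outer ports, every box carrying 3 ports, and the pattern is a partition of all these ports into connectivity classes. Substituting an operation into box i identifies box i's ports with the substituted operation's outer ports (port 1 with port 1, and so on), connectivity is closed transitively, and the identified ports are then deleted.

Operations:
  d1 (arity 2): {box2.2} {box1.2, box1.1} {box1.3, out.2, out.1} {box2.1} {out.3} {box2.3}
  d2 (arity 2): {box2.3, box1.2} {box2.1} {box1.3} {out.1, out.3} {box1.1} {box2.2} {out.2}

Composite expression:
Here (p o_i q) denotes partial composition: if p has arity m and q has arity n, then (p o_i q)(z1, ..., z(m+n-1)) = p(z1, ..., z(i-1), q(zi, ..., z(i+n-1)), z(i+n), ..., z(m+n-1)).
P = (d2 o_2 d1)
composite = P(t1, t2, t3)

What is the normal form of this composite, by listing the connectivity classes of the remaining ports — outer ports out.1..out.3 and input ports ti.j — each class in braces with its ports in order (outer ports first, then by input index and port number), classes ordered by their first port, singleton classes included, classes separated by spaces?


{out.1, out.3} {out.2} {t1.1} {t1.2} {t1.3} {t2.1, t2.2} {t2.3} {t3.1} {t3.2} {t3.3}

Substituting into d2 glues patterns; closure does the rest.
after d1, the pattern on (t2, t3) reads {out.1, out.2, t2.3} {out.3} {t2.1, t2.2} {t3.1} {t3.2} {t3.3} (out.j = its outer ports)
after d2, the pattern on (t1, t2, t3) reads {out.1, out.3} {out.2} {t1.1} {t1.2} {t1.3} {t2.1, t2.2} {t2.3} {t3.1} {t3.2} {t3.3} (out.j = its outer ports)


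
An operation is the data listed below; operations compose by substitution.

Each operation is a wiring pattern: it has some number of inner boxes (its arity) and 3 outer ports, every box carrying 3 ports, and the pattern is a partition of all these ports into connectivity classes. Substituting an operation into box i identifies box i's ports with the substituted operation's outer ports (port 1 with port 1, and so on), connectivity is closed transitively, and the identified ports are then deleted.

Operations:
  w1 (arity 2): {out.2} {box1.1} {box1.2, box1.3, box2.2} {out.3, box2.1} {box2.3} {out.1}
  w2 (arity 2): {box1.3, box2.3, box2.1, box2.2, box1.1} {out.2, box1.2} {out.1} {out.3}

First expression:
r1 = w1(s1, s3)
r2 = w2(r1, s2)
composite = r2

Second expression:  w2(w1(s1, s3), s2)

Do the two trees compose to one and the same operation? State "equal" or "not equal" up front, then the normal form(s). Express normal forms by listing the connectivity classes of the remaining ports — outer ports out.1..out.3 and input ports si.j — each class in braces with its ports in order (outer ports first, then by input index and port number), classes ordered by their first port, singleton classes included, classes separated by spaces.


equal: each reduces to {out.1} {out.2} {out.3} {s1.1} {s1.2, s1.3, s3.2} {s2.1, s2.2, s2.3, s3.1} {s3.3}

Reducing the first expression gives {out.1} {out.2} {out.3} {s1.1} {s1.2, s1.3, s3.2} {s2.1, s2.2, s2.3, s3.1} {s3.3}
Reducing the second expression gives {out.1} {out.2} {out.3} {s1.1} {s1.2, s1.3, s3.2} {s2.1, s2.2, s2.3, s3.1} {s3.3}
The forms coincide; equal.


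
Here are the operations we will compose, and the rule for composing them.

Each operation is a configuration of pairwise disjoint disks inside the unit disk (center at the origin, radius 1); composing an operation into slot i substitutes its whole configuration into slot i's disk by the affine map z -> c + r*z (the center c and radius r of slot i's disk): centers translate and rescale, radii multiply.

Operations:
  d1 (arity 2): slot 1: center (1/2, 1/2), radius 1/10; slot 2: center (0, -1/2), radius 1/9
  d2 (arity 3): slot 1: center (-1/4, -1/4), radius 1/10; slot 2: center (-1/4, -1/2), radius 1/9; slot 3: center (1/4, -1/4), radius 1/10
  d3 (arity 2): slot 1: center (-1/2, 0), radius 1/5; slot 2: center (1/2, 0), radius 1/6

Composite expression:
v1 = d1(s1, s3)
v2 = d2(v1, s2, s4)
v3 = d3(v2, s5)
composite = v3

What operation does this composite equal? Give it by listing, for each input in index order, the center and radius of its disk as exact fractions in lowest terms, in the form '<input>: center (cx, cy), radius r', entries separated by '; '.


Below d3, radii multiply path by path; the s-disk centers shift.
tracing s1 down its 3-map path: center (-27/50, -1/25), radius 1/500
tracing s3 down its 3-map path: center (-11/20, -3/50), radius 1/450
tracing s2 down its 2-map path: center (-11/20, -1/10), radius 1/45
tracing s4 down its 2-map path: center (-9/20, -1/20), radius 1/50
tracing s5 down its 1-map path: center (1/2, 0), radius 1/6

s1: center (-27/50, -1/25), radius 1/500; s2: center (-11/20, -1/10), radius 1/45; s3: center (-11/20, -3/50), radius 1/450; s4: center (-9/20, -1/20), radius 1/50; s5: center (1/2, 0), radius 1/6


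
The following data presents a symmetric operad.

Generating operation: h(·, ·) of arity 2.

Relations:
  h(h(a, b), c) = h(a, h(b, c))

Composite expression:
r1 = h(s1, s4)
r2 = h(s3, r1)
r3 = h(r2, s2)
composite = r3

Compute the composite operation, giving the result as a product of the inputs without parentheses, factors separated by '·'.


All parenthesizations of h agree; list the s-inputs left to right.
h(s1, s4) spells out as s1 · s4
h(s3, h(s1, s4)) spells out as s3 · s1 · s4
h(h(s3, h(s1, s4)), s2) spells out as s3 · s1 · s4 · s2

s3 · s1 · s4 · s2


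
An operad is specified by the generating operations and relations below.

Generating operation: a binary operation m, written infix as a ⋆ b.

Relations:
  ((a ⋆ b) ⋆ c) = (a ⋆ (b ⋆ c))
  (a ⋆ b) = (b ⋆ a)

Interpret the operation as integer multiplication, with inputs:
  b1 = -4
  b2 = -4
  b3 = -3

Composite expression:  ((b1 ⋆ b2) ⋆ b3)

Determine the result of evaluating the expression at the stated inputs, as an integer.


-48


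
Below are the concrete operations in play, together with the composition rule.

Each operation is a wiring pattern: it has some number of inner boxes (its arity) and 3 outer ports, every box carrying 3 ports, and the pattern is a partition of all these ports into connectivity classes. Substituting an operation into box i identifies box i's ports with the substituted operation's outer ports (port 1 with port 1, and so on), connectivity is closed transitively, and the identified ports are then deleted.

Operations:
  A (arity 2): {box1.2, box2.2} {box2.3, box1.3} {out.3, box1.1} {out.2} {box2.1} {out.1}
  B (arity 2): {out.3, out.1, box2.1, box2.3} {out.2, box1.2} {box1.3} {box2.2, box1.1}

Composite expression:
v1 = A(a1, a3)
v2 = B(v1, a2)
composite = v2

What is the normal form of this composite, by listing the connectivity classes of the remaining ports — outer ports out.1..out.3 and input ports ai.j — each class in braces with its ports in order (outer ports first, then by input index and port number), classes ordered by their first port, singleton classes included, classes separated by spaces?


Reachability decides: close wires over B-identified ports.
the subtree at A composes to {out.1} {out.2} {out.3, a1.1} {a1.2, a3.2} {a1.3, a3.3} {a3.1} on (a1, a3); out.j = own outer ports
the subtree at B composes to {out.1, out.3, a2.1, a2.3} {out.2} {a1.1} {a1.2, a3.2} {a1.3, a3.3} {a2.2} {a3.1} on (a1, a3, a2); out.j = own outer ports

{out.1, out.3, a2.1, a2.3} {out.2} {a1.1} {a1.2, a3.2} {a1.3, a3.3} {a2.2} {a3.1}


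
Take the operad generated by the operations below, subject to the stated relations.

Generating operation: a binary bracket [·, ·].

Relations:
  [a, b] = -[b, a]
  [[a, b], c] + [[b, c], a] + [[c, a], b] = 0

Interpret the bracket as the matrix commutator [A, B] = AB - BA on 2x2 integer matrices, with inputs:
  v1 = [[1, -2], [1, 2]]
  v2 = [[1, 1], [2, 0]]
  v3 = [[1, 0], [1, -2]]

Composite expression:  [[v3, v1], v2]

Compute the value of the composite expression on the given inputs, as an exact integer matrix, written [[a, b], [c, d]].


[[-8, 10], [-12, 8]]

[v3, v1] = [[2, -6], [-4, -2]]
[[v3, v1], v2] = [[-8, 10], [-12, 8]]


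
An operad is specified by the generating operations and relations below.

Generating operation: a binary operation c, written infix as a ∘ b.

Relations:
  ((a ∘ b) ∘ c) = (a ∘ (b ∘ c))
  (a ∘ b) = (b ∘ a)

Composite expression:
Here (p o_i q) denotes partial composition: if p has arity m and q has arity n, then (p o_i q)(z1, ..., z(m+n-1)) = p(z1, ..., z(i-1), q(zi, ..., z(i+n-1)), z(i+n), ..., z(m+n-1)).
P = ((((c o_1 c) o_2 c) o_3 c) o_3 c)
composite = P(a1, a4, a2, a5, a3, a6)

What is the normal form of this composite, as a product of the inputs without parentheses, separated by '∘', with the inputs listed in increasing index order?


a1 ∘ a2 ∘ a3 ∘ a4 ∘ a5 ∘ a6

Shape and order are irrelevant to c; the a-input set decides.
(a2 ∘ a5) reduces to a2 ∘ a5
((a2 ∘ a5) ∘ a3) reduces to a2 ∘ a5 ∘ a3
(a4 ∘ ((a2 ∘ a5) ∘ a3)) reduces to a4 ∘ a2 ∘ a5 ∘ a3
(a1 ∘ (a4 ∘ ((a2 ∘ a5) ∘ a3))) reduces to a1 ∘ a4 ∘ a2 ∘ a5 ∘ a3
((a1 ∘ (a4 ∘ ((a2 ∘ a5) ∘ a3))) ∘ a6) reduces to a1 ∘ a4 ∘ a2 ∘ a5 ∘ a3 ∘ a6
the factors in increasing index order: a1 ∘ a2 ∘ a3 ∘ a4 ∘ a5 ∘ a6
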